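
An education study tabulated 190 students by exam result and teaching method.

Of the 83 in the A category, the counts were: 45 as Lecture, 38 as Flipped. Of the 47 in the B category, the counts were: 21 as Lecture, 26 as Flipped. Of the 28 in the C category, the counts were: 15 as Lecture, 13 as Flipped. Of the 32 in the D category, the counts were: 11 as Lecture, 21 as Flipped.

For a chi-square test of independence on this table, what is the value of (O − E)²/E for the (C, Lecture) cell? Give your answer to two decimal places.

0.15

Row total (C) = 28; column total (Lecture) = 92; N = 190.
Expected count E = 28 × 92 / 190 = 13.5579.
Contribution = (O − E)²/E = (15 − 13.5579)² / 13.5579 = 0.15.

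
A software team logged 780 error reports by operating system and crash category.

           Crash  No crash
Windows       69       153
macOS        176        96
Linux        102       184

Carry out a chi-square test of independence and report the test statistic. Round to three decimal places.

70.195

Row totals: 222, 272, 286. Column totals: 347, 433. Grand total N = 780.
Expected counts (row total × column total / N):
  Windows, Crash: 222×347/780 = 98.7615
  Windows, No crash: 222×433/780 = 123.2385
  macOS, Crash: 272×347/780 = 121.0051
  macOS, No crash: 272×433/780 = 150.9949
  Linux, Crash: 286×347/780 = 127.2333
  Linux, No crash: 286×433/780 = 158.7667
Contributions (O − E)²/E:
  (69 − 98.7615)²/98.7615 = 8.9685
  (153 − 123.2385)²/123.2385 = 7.1873
  (176 − 121.0051)²/121.0051 = 24.9943
  (96 − 150.9949)²/150.9949 = 20.0301
  (102 − 127.2333)²/127.2333 = 5.0043
  (184 − 158.7667)²/158.7667 = 4.0104
χ² = 8.9685 + 7.1873 + 24.9943 + 20.0301 + 5.0043 + 4.0104 = 70.195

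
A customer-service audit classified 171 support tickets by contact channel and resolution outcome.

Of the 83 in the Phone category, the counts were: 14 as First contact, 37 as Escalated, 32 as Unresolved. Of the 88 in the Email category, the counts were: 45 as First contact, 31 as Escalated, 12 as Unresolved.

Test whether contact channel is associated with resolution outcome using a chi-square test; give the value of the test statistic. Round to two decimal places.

Row totals: 83, 88. Column totals: 59, 68, 44. Grand total N = 171.
Expected counts (row total × column total / N):
  Phone, First contact: 83×59/171 = 28.637
  Phone, Escalated: 83×68/171 = 33.006
  Phone, Unresolved: 83×44/171 = 21.357
  Email, First contact: 88×59/171 = 30.363
  Email, Escalated: 88×68/171 = 34.994
  Email, Unresolved: 88×44/171 = 22.643
Contributions (O − E)²/E:
  (14 − 28.637)²/28.637 = 7.4813
  (37 − 33.006)²/33.006 = 0.4833
  (32 − 21.357)²/21.357 = 5.3038
  (45 − 30.363)²/30.363 = 7.0560
  (31 − 34.994)²/34.994 = 0.4559
  (12 − 22.643)²/22.643 = 5.0026
χ² = 7.4813 + 0.4833 + 5.3038 + 7.0560 + 0.4559 + 5.0026 = 25.78

25.78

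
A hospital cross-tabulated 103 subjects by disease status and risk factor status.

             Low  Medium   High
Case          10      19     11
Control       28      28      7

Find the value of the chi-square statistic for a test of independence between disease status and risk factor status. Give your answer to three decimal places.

6.318

Row totals: 40, 63. Column totals: 38, 47, 18. Grand total N = 103.
Expected counts (row total × column total / N):
  Case, Low: 40×38/103 = 14.7573
  Case, Medium: 40×47/103 = 18.2524
  Case, High: 40×18/103 = 6.9903
  Control, Low: 63×38/103 = 23.2427
  Control, Medium: 63×47/103 = 28.7476
  Control, High: 63×18/103 = 11.0097
Contributions (O − E)²/E:
  (10 − 14.7573)²/14.7573 = 1.5336
  (19 − 18.2524)²/18.2524 = 0.0306
  (11 − 6.9903)²/6.9903 = 2.3000
  (28 − 23.2427)²/23.2427 = 0.9737
  (28 − 28.7476)²/28.7476 = 0.0194
  (7 − 11.0097)²/11.0097 = 1.4603
χ² = 1.5336 + 0.0306 + 2.3000 + 0.9737 + 0.0194 + 1.4603 = 6.318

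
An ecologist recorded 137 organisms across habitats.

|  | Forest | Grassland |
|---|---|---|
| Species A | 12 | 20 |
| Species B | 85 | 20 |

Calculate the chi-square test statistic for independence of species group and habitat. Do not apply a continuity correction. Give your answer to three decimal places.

Row totals: 32, 105. Column totals: 97, 40. Grand total N = 137.
Expected counts (row total × column total / N):
  Species A, Forest: 32×97/137 = 22.65693
  Species A, Grassland: 32×40/137 = 9.34307
  Species B, Forest: 105×97/137 = 74.34307
  Species B, Grassland: 105×40/137 = 30.65693
Contributions (O − E)²/E:
  (12 − 22.65693)²/22.65693 = 5.0126
  (20 − 9.34307)²/9.34307 = 12.1556
  (85 − 74.34307)²/74.34307 = 1.5276
  (20 − 30.65693)²/30.65693 = 3.7046
χ² = 5.0126 + 12.1556 + 1.5276 + 3.7046 = 22.400

22.400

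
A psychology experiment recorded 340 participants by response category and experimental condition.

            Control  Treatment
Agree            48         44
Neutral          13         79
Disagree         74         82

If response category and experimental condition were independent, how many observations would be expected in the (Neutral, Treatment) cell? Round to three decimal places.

55.471

Row total (Neutral) = 92; column total (Treatment) = 205; grand total N = 340.
Expected count = (row total × column total) / N = 92 × 205 / 340 = 55.471.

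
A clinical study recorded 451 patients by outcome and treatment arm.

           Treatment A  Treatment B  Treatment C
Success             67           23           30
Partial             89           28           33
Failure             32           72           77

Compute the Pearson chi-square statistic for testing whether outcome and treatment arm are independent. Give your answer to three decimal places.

Row totals: 120, 150, 181. Column totals: 188, 123, 140. Grand total N = 451.
Expected counts (row total × column total / N):
  Success, Treatment A: 120×188/451 = 50.0222
  Success, Treatment B: 120×123/451 = 32.7273
  Success, Treatment C: 120×140/451 = 37.2506
  Partial, Treatment A: 150×188/451 = 62.5277
  Partial, Treatment B: 150×123/451 = 40.9091
  Partial, Treatment C: 150×140/451 = 46.5632
  Failure, Treatment A: 181×188/451 = 75.4501
  Failure, Treatment B: 181×123/451 = 49.3636
  Failure, Treatment C: 181×140/451 = 56.1863
Contributions (O − E)²/E:
  (67 − 50.0222)²/50.0222 = 5.7624
  (23 − 32.7273)²/32.7273 = 2.8912
  (30 − 37.2506)²/37.2506 = 1.4113
  (89 − 62.5277)²/62.5277 = 11.2076
  (28 − 40.9091)²/40.9091 = 4.0735
  (33 − 46.5632)²/46.5632 = 3.9508
  (32 − 75.4501)²/75.4501 = 25.0220
  (72 − 49.3636)²/49.3636 = 10.3803
  (77 − 56.1863)²/56.1863 = 7.7102
χ² = 5.7624 + 2.8912 + 1.4113 + 11.2076 + 4.0735 + 3.9508 + 25.0220 + 10.3803 + 7.7102 = 72.409

72.409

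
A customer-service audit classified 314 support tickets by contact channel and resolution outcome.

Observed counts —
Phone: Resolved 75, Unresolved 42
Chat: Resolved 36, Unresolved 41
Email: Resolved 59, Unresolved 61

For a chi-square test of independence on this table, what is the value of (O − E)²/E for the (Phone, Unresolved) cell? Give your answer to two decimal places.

2.53

Row total (Phone) = 117; column total (Unresolved) = 144; N = 314.
Expected count E = 117 × 144 / 314 = 53.656.
Contribution = (O − E)²/E = (42 − 53.656)² / 53.656 = 2.53.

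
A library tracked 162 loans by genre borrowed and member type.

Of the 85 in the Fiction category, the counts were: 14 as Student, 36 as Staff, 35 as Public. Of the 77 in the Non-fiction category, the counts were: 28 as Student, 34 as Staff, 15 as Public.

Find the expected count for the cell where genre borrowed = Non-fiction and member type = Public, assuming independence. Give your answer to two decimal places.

23.77

Row total (Non-fiction) = 77; column total (Public) = 50; grand total N = 162.
Expected count = (row total × column total) / N = 77 × 50 / 162 = 23.77.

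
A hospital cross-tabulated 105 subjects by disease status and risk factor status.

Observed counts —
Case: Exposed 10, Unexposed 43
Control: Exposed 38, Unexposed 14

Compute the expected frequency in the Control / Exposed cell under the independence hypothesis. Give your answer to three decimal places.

23.771

Row total (Control) = 52; column total (Exposed) = 48; grand total N = 105.
Expected count = (row total × column total) / N = 52 × 48 / 105 = 23.771.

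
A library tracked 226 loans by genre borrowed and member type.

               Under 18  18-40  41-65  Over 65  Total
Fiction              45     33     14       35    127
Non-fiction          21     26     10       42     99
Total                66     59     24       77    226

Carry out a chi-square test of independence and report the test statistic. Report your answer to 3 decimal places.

7.507

Grand total N = 226.
Expected counts (row total × column total / N):
  Fiction, Under 18: 127×66/226 = 37.0885
  Fiction, 18-40: 127×59/226 = 33.1549
  Fiction, 41-65: 127×24/226 = 13.4867
  Fiction, Over 65: 127×77/226 = 43.2699
  Non-fiction, Under 18: 99×66/226 = 28.9115
  Non-fiction, 18-40: 99×59/226 = 25.8451
  Non-fiction, 41-65: 99×24/226 = 10.5133
  Non-fiction, Over 65: 99×77/226 = 33.7301
Contributions (O − E)²/E:
  (45 − 37.0885)²/37.0885 = 1.6876
  (33 − 33.1549)²/33.1549 = 0.0007
  (14 − 13.4867)²/13.4867 = 0.0195
  (35 − 43.2699)²/43.2699 = 1.5806
  (21 − 28.9115)²/28.9115 = 2.1649
  (26 − 25.8451)²/25.8451 = 0.0009
  (10 − 10.5133)²/10.5133 = 0.0251
  (42 − 33.7301)²/33.7301 = 2.0276
χ² = 1.6876 + 0.0007 + 0.0195 + 1.5806 + 2.1649 + 0.0009 + 0.0251 + 2.0276 = 7.507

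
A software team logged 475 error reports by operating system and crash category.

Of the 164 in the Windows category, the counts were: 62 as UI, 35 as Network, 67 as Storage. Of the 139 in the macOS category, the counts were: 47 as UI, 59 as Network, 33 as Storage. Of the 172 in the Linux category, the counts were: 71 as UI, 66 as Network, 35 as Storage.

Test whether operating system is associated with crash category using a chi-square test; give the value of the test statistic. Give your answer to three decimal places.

Row totals: 164, 139, 172. Column totals: 180, 160, 135. Grand total N = 475.
Expected counts (row total × column total / N):
  Windows, UI: 164×180/475 = 62.1474
  Windows, Network: 164×160/475 = 55.2421
  Windows, Storage: 164×135/475 = 46.6105
  macOS, UI: 139×180/475 = 52.6737
  macOS, Network: 139×160/475 = 46.8211
  macOS, Storage: 139×135/475 = 39.5053
  Linux, UI: 172×180/475 = 65.1789
  Linux, Network: 172×160/475 = 57.9368
  Linux, Storage: 172×135/475 = 48.8842
Contributions (O − E)²/E:
  (62 − 62.1474)²/62.1474 = 0.0003
  (35 − 55.2421)²/55.2421 = 7.4172
  (67 − 46.6105)²/46.6105 = 8.9193
  (47 − 52.6737)²/52.6737 = 0.6111
  (59 − 46.8211)²/46.8211 = 3.1679
  (33 − 39.5053)²/39.5053 = 1.0712
  (71 − 65.1789)²/65.1789 = 0.5199
  (66 − 57.9368)²/57.9368 = 1.1222
  (35 − 48.8842)²/48.8842 = 3.9434
χ² = 0.0003 + 7.4172 + 8.9193 + 0.6111 + 3.1679 + 1.0712 + 0.5199 + 1.1222 + 3.9434 = 26.773

26.773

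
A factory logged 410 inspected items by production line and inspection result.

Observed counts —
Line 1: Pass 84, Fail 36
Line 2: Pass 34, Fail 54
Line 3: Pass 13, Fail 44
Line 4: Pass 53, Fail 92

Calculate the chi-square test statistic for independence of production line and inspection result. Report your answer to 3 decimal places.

47.289

Row totals: 120, 88, 57, 145. Column totals: 184, 226. Grand total N = 410.
Expected counts (row total × column total / N):
  Line 1, Pass: 120×184/410 = 53.8537
  Line 1, Fail: 120×226/410 = 66.1463
  Line 2, Pass: 88×184/410 = 39.4927
  Line 2, Fail: 88×226/410 = 48.5073
  Line 3, Pass: 57×184/410 = 25.5805
  Line 3, Fail: 57×226/410 = 31.4195
  Line 4, Pass: 145×184/410 = 65.0732
  Line 4, Fail: 145×226/410 = 79.9268
Contributions (O − E)²/E:
  (84 − 53.8537)²/53.8537 = 16.8753
  (36 − 66.1463)²/66.1463 = 13.7392
  (34 − 39.4927)²/39.4927 = 0.7639
  (54 − 48.5073)²/48.5073 = 0.6220
  (13 − 25.5805)²/25.5805 = 6.1871
  (44 − 31.4195)²/31.4195 = 5.0373
  (53 − 65.0732)²/65.0732 = 2.2400
  (92 − 79.9268)²/79.9268 = 1.8237
χ² = 16.8753 + 13.7392 + 0.7639 + 0.6220 + 6.1871 + 5.0373 + 2.2400 + 1.8237 = 47.289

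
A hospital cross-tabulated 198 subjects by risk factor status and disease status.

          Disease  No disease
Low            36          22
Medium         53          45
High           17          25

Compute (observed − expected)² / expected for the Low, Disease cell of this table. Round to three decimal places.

Row total (Low) = 58; column total (Disease) = 106; N = 198.
Expected count E = 58 × 106 / 198 = 31.0505.
Contribution = (O − E)²/E = (36 − 31.0505)² / 31.0505 = 0.789.

0.789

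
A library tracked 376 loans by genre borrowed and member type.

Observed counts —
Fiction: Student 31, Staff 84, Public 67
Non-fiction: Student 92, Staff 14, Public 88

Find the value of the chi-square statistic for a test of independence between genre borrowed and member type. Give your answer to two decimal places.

Row totals: 182, 194. Column totals: 123, 98, 155. Grand total N = 376.
Expected counts (row total × column total / N):
  Fiction, Student: 182×123/376 = 59.537
  Fiction, Staff: 182×98/376 = 47.436
  Fiction, Public: 182×155/376 = 75.027
  Non-fiction, Student: 194×123/376 = 63.463
  Non-fiction, Staff: 194×98/376 = 50.564
  Non-fiction, Public: 194×155/376 = 79.973
Contributions (O − E)²/E:
  (31 − 59.537)²/59.537 = 13.6782
  (84 − 47.436)²/47.436 = 28.1838
  (67 − 75.027)²/75.027 = 0.8588
  (92 − 63.463)²/63.463 = 12.8320
  (14 − 50.564)²/50.564 = 26.4403
  (88 − 79.973)²/79.973 = 0.8057
χ² = 13.6782 + 28.1838 + 0.8588 + 12.8320 + 26.4403 + 0.8057 = 82.80

82.80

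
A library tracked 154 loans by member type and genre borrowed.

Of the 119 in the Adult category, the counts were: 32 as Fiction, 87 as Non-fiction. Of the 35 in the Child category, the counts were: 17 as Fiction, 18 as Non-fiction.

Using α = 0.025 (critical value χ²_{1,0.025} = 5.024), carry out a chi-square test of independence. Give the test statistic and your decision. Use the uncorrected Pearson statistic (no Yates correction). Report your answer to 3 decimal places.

5.860; reject H₀

Row totals: 119, 35. Column totals: 49, 105. Grand total N = 154.
Expected counts (row total × column total / N):
  Adult, Fiction: 119×49/154 = 37.8636
  Adult, Non-fiction: 119×105/154 = 81.1364
  Child, Fiction: 35×49/154 = 11.1364
  Child, Non-fiction: 35×105/154 = 23.8636
Contributions (O − E)²/E:
  (32 − 37.8636)²/37.8636 = 0.9080
  (87 − 81.1364)²/81.1364 = 0.4238
  (17 − 11.1364)²/11.1364 = 3.0873
  (18 − 23.8636)²/23.8636 = 1.4408
χ² = 0.9080 + 0.4238 + 3.0873 + 1.4408 = 5.860
df = (2−1)(2−1) = 1. Since 5.860 > 5.024, reject the null hypothesis of independence at α = 0.025.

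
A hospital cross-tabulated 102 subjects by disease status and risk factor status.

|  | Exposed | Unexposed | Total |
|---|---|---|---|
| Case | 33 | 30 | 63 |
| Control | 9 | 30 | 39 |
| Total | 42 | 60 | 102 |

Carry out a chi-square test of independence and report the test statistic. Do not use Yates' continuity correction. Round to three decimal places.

8.540

Grand total N = 102.
Expected counts (row total × column total / N):
  Case, Exposed: 63×42/102 = 25.9412
  Case, Unexposed: 63×60/102 = 37.0588
  Control, Exposed: 39×42/102 = 16.0588
  Control, Unexposed: 39×60/102 = 22.9412
Contributions (O − E)²/E:
  (33 − 25.9412)²/25.9412 = 1.9208
  (30 − 37.0588)²/37.0588 = 1.3445
  (9 − 16.0588)²/16.0588 = 3.1028
  (30 − 22.9412)²/22.9412 = 2.1719
χ² = 1.9208 + 1.3445 + 3.1028 + 2.1719 = 8.540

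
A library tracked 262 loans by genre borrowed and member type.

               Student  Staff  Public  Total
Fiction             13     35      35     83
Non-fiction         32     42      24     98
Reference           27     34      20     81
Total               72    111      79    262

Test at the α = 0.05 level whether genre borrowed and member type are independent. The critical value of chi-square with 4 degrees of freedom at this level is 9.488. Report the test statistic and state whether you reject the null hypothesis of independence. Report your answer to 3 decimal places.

12.009; reject H₀

Grand total N = 262.
Expected counts (row total × column total / N):
  Fiction, Student: 83×72/262 = 22.8092
  Fiction, Staff: 83×111/262 = 35.1641
  Fiction, Public: 83×79/262 = 25.0267
  Non-fiction, Student: 98×72/262 = 26.9313
  Non-fiction, Staff: 98×111/262 = 41.5191
  Non-fiction, Public: 98×79/262 = 29.5496
  Reference, Student: 81×72/262 = 22.2595
  Reference, Staff: 81×111/262 = 34.3168
  Reference, Public: 81×79/262 = 24.4237
Contributions (O − E)²/E:
  (13 − 22.8092)²/22.8092 = 4.2185
  (35 − 35.1641)²/35.1641 = 0.0008
  (35 − 25.0267)²/25.0267 = 3.9744
  (32 − 26.9313)²/26.9313 = 0.9540
  (42 − 41.5191)²/41.5191 = 0.0056
  (24 − 29.5496)²/29.5496 = 1.0422
  (27 − 22.2595)²/22.2595 = 1.0096
  (34 − 34.3168)²/34.3168 = 0.0029
  (20 − 24.4237)²/24.4237 = 0.8012
χ² = 4.2185 + 0.0008 + 3.9744 + 0.9540 + 0.0056 + 1.0422 + 1.0096 + 0.0029 + 0.8012 = 12.009
df = (3−1)(3−1) = 4. Since 12.009 > 9.488, reject the null hypothesis of independence at α = 0.05.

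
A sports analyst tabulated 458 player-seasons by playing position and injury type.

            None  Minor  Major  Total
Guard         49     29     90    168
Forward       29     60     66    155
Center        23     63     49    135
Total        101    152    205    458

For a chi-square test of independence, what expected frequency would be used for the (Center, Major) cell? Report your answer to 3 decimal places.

60.426

Row total (Center) = 135; column total (Major) = 205; grand total N = 458.
Expected count = (row total × column total) / N = 135 × 205 / 458 = 60.426.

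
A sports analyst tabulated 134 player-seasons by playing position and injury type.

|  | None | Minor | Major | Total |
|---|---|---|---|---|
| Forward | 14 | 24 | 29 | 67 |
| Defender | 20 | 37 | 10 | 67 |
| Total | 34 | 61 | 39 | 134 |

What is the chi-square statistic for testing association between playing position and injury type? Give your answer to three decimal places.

Grand total N = 134.
Expected counts (row total × column total / N):
  Forward, None: 67×34/134 = 17.0000
  Forward, Minor: 67×61/134 = 30.5000
  Forward, Major: 67×39/134 = 19.5000
  Defender, None: 67×34/134 = 17.0000
  Defender, Minor: 67×61/134 = 30.5000
  Defender, Major: 67×39/134 = 19.5000
Contributions (O − E)²/E:
  (14 − 17.0000)²/17.0000 = 0.5294
  (24 − 30.5000)²/30.5000 = 1.3852
  (29 − 19.5000)²/19.5000 = 4.6282
  (20 − 17.0000)²/17.0000 = 0.5294
  (37 − 30.5000)²/30.5000 = 1.3852
  (10 − 19.5000)²/19.5000 = 4.6282
χ² = 0.5294 + 1.3852 + 4.6282 + 0.5294 + 1.3852 + 4.6282 = 13.086

13.086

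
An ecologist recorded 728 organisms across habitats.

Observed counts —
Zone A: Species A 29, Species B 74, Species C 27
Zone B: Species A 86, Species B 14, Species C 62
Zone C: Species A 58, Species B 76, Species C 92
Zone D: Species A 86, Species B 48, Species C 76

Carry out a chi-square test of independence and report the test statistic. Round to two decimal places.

100.69

Row totals: 130, 162, 226, 210. Column totals: 259, 212, 257. Grand total N = 728.
Expected counts (row total × column total / N):
  Zone A, Species A: 130×259/728 = 46.250
  Zone A, Species B: 130×212/728 = 37.857
  Zone A, Species C: 130×257/728 = 45.893
  Zone B, Species A: 162×259/728 = 57.635
  Zone B, Species B: 162×212/728 = 47.176
  Zone B, Species C: 162×257/728 = 57.190
  Zone C, Species A: 226×259/728 = 80.404
  Zone C, Species B: 226×212/728 = 65.813
  Zone C, Species C: 226×257/728 = 79.783
  Zone D, Species A: 210×259/728 = 74.712
  Zone D, Species B: 210×212/728 = 61.154
  Zone D, Species C: 210×257/728 = 74.135
Contributions (O − E)²/E:
  (29 − 46.250)²/46.250 = 6.4338
  (74 − 37.857)²/37.857 = 34.5066
  (27 − 45.893)²/45.893 = 7.7778
  (86 − 57.635)²/57.635 = 13.9598
  (14 − 47.176)²/47.176 = 23.3307
  (62 − 57.190)²/57.190 = 0.4045
  (58 − 80.404)²/80.404 = 6.2427
  (76 − 65.813)²/65.813 = 1.5768
  (92 − 79.783)²/79.783 = 1.8708
  (86 − 74.712)²/74.712 = 1.7055
  (48 − 61.154)²/61.154 = 2.8294
  (76 − 74.135)²/74.135 = 0.0469
χ² = 6.4338 + 34.5066 + 7.7778 + 13.9598 + 23.3307 + 0.4045 + 6.2427 + 1.5768 + 1.8708 + 1.7055 + 2.8294 + 0.0469 = 100.69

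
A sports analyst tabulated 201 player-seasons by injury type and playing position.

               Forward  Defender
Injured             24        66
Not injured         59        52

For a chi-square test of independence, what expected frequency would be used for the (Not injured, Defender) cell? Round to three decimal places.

Row total (Not injured) = 111; column total (Defender) = 118; grand total N = 201.
Expected count = (row total × column total) / N = 111 × 118 / 201 = 65.164.

65.164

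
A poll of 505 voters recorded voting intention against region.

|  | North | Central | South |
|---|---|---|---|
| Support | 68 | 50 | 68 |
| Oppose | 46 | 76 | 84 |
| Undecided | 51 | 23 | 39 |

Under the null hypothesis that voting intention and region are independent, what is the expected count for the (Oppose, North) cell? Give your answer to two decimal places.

Row total (Oppose) = 206; column total (North) = 165; grand total N = 505.
Expected count = (row total × column total) / N = 206 × 165 / 505 = 67.31.

67.31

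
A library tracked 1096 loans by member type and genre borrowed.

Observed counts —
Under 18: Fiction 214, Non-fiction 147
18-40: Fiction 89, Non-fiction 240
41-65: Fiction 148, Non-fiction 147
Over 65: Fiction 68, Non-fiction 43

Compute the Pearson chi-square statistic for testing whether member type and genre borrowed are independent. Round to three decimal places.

84.540

Row totals: 361, 329, 295, 111. Column totals: 519, 577. Grand total N = 1096.
Expected counts (row total × column total / N):
  Under 18, Fiction: 361×519/1096 = 170.9480
  Under 18, Non-fiction: 361×577/1096 = 190.0520
  18-40, Fiction: 329×519/1096 = 155.7947
  18-40, Non-fiction: 329×577/1096 = 173.2053
  41-65, Fiction: 295×519/1096 = 139.6943
  41-65, Non-fiction: 295×577/1096 = 155.3057
  Over 65, Fiction: 111×519/1096 = 52.5630
  Over 65, Non-fiction: 111×577/1096 = 58.4370
Contributions (O − E)²/E:
  (214 − 170.9480)²/170.9480 = 10.8423
  (147 − 190.0520)²/190.0520 = 9.7525
  (89 − 155.7947)²/155.7947 = 28.6373
  (240 − 173.2053)²/173.2053 = 25.7586
  (148 − 139.6943)²/139.6943 = 0.4938
  (147 − 155.3057)²/155.3057 = 0.4442
  (68 − 52.5630)²/52.5630 = 4.5336
  (43 − 58.4370)²/58.4370 = 4.0779
χ² = 10.8423 + 9.7525 + 28.6373 + 25.7586 + 0.4938 + 0.4442 + 4.5336 + 4.0779 = 84.540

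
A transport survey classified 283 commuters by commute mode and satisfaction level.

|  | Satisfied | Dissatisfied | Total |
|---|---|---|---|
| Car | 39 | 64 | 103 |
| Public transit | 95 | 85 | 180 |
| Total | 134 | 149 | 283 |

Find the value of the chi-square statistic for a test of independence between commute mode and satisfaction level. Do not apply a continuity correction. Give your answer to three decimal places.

5.845

Grand total N = 283.
Expected counts (row total × column total / N):
  Car, Satisfied: 103×134/283 = 48.7703
  Car, Dissatisfied: 103×149/283 = 54.2297
  Public transit, Satisfied: 180×134/283 = 85.2297
  Public transit, Dissatisfied: 180×149/283 = 94.7703
Contributions (O − E)²/E:
  (39 − 48.7703)²/48.7703 = 1.9573
  (64 − 54.2297)²/54.2297 = 1.7603
  (95 − 85.2297)²/85.2297 = 1.1200
  (85 − 94.7703)²/94.7703 = 1.0073
χ² = 1.9573 + 1.7603 + 1.1200 + 1.0073 = 5.845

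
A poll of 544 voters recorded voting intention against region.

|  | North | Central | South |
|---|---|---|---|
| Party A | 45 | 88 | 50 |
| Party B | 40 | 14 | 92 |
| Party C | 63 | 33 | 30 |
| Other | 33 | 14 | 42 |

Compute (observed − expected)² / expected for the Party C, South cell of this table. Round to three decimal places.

7.724

Row total (Party C) = 126; column total (South) = 214; N = 544.
Expected count E = 126 × 214 / 544 = 49.5662.
Contribution = (O − E)²/E = (30 − 49.5662)² / 49.5662 = 7.724.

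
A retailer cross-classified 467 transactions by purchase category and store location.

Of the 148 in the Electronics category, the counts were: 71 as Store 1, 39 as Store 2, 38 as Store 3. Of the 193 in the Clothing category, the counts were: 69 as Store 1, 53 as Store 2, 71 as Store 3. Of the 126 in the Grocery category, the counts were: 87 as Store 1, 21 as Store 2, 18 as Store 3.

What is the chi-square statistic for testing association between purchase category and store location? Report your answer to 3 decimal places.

35.869

Row totals: 148, 193, 126. Column totals: 227, 113, 127. Grand total N = 467.
Expected counts (row total × column total / N):
  Electronics, Store 1: 148×227/467 = 71.9400
  Electronics, Store 2: 148×113/467 = 35.8116
  Electronics, Store 3: 148×127/467 = 40.2484
  Clothing, Store 1: 193×227/467 = 93.8137
  Clothing, Store 2: 193×113/467 = 46.7002
  Clothing, Store 3: 193×127/467 = 52.4861
  Grocery, Store 1: 126×227/467 = 61.2463
  Grocery, Store 2: 126×113/467 = 30.4882
  Grocery, Store 3: 126×127/467 = 34.2655
Contributions (O − E)²/E:
  (71 − 71.9400)²/71.9400 = 0.0123
  (39 − 35.8116)²/35.8116 = 0.2839
  (38 − 40.2484)²/40.2484 = 0.1256
  (69 − 93.8137)²/93.8137 = 6.5632
  (53 − 46.7002)²/46.7002 = 0.8498
  (71 − 52.4861)²/52.4861 = 6.5306
  (87 − 61.2463)²/61.2463 = 10.8293
  (21 − 30.4882)²/30.4882 = 2.9528
  (18 − 34.2655)²/34.2655 = 7.7211
χ² = 0.0123 + 0.2839 + 0.1256 + 6.5632 + 0.8498 + 6.5306 + 10.8293 + 2.9528 + 7.7211 = 35.869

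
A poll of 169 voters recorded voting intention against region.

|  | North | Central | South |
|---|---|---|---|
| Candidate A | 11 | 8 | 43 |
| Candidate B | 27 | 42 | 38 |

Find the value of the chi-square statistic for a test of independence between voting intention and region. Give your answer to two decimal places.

Row totals: 62, 107. Column totals: 38, 50, 81. Grand total N = 169.
Expected counts (row total × column total / N):
  Candidate A, North: 62×38/169 = 13.941
  Candidate A, Central: 62×50/169 = 18.343
  Candidate A, South: 62×81/169 = 29.716
  Candidate B, North: 107×38/169 = 24.059
  Candidate B, Central: 107×50/169 = 31.657
  Candidate B, South: 107×81/169 = 51.284
Contributions (O − E)²/E:
  (11 − 13.941)²/13.941 = 0.6204
  (8 − 18.343)²/18.343 = 5.8321
  (43 − 29.716)²/29.716 = 5.9384
  (27 − 24.059)²/24.059 = 0.3595
  (42 − 31.657)²/31.657 = 3.3793
  (38 − 51.284)²/51.284 = 3.4409
χ² = 0.6204 + 5.8321 + 5.9384 + 0.3595 + 3.3793 + 3.4409 = 19.57

19.57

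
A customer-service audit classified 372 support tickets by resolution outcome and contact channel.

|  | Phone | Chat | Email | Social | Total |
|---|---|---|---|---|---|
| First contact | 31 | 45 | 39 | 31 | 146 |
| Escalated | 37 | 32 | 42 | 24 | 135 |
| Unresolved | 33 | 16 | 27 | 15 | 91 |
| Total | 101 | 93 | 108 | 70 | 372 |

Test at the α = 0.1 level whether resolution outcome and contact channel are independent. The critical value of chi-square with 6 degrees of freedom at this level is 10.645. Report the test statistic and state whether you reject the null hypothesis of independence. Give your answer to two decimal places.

10.02; fail to reject H₀

Grand total N = 372.
Expected counts (row total × column total / N):
  First contact, Phone: 146×101/372 = 39.640
  First contact, Chat: 146×93/372 = 36.500
  First contact, Email: 146×108/372 = 42.387
  First contact, Social: 146×70/372 = 27.473
  Escalated, Phone: 135×101/372 = 36.653
  Escalated, Chat: 135×93/372 = 33.750
  Escalated, Email: 135×108/372 = 39.194
  Escalated, Social: 135×70/372 = 25.403
  Unresolved, Phone: 91×101/372 = 24.707
  Unresolved, Chat: 91×93/372 = 22.750
  Unresolved, Email: 91×108/372 = 26.419
  Unresolved, Social: 91×70/372 = 17.124
Contributions (O − E)²/E:
  (31 − 39.640)²/39.640 = 1.8832
  (45 − 36.500)²/36.500 = 1.9795
  (39 − 42.387)²/42.387 = 0.2706
  (31 − 27.473)²/27.473 = 0.4528
  (37 − 36.653)²/36.653 = 0.0033
  (32 − 33.750)²/33.750 = 0.0907
  (42 − 39.194)²/39.194 = 0.2009
  (24 − 25.403)²/25.403 = 0.0775
  (33 − 24.707)²/24.707 = 2.7836
  (16 − 22.750)²/22.750 = 2.0027
  (27 − 26.419)²/26.419 = 0.0128
  (15 − 17.124)²/17.124 = 0.2635
χ² = 1.8832 + 1.9795 + 0.2706 + 0.4528 + 0.0033 + 0.0907 + 0.2009 + 0.0775 + 2.7836 + 2.0027 + 0.0128 + 0.2635 = 10.02
df = (3−1)(4−1) = 6. Since 10.02 < 10.645, fail to reject the null hypothesis of independence at α = 0.1.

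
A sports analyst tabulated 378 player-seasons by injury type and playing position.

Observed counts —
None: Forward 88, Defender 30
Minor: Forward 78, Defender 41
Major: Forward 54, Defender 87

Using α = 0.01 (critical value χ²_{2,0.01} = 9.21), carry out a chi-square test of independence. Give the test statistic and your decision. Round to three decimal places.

38.605; reject H₀

Row totals: 118, 119, 141. Column totals: 220, 158. Grand total N = 378.
Expected counts (row total × column total / N):
  None, Forward: 118×220/378 = 68.67725
  None, Defender: 118×158/378 = 49.32275
  Minor, Forward: 119×220/378 = 69.25926
  Minor, Defender: 119×158/378 = 49.74074
  Major, Forward: 141×220/378 = 82.06349
  Major, Defender: 141×158/378 = 58.93651
Contributions (O − E)²/E:
  (88 − 68.67725)²/68.67725 = 5.4366
  (30 − 49.32275)²/49.32275 = 7.5699
  (78 − 69.25926)²/69.25926 = 1.1031
  (41 − 49.74074)²/49.74074 = 1.5360
  (54 − 82.06349)²/82.06349 = 9.5970
  (87 − 58.93651)²/58.93651 = 13.3628
χ² = 5.4366 + 7.5699 + 1.1031 + 1.5360 + 9.5970 + 13.3628 = 38.605
df = (3−1)(2−1) = 2. Since 38.605 > 9.21, reject the null hypothesis of independence at α = 0.01.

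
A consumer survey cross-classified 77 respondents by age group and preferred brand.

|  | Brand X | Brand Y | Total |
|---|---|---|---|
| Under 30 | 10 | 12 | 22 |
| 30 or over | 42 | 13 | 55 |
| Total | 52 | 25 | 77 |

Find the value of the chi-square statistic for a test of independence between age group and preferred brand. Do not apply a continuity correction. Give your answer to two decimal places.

Grand total N = 77.
Expected counts (row total × column total / N):
  Under 30, Brand X: 22×52/77 = 14.857
  Under 30, Brand Y: 22×25/77 = 7.143
  30 or over, Brand X: 55×52/77 = 37.143
  30 or over, Brand Y: 55×25/77 = 17.857
Contributions (O − E)²/E:
  (10 − 14.857)²/14.857 = 1.5878
  (12 − 7.143)²/7.143 = 3.3026
  (42 − 37.143)²/37.143 = 0.6351
  (13 − 17.857)²/17.857 = 1.3211
χ² = 1.5878 + 3.3026 + 0.6351 + 1.3211 = 6.85

6.85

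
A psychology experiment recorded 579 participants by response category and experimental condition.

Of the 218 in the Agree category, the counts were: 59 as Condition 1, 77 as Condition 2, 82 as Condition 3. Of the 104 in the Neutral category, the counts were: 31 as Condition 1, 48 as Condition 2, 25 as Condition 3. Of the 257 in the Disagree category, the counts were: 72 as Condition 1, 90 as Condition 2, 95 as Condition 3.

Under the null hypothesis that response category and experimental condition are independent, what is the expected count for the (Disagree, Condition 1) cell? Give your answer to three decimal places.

Row total (Disagree) = 257; column total (Condition 1) = 162; grand total N = 579.
Expected count = (row total × column total) / N = 257 × 162 / 579 = 71.907.

71.907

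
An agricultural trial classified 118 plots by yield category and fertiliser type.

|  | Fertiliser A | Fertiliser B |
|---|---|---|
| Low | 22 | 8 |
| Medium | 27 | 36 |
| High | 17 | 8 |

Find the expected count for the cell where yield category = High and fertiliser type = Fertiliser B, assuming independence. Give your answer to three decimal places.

11.017

Row total (High) = 25; column total (Fertiliser B) = 52; grand total N = 118.
Expected count = (row total × column total) / N = 25 × 52 / 118 = 11.017.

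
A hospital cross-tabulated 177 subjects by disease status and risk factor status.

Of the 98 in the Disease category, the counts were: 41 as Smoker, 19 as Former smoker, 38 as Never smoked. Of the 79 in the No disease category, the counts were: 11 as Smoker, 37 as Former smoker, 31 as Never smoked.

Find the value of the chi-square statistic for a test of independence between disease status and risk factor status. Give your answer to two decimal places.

22.02

Row totals: 98, 79. Column totals: 52, 56, 69. Grand total N = 177.
Expected counts (row total × column total / N):
  Disease, Smoker: 98×52/177 = 28.791
  Disease, Former smoker: 98×56/177 = 31.006
  Disease, Never smoked: 98×69/177 = 38.203
  No disease, Smoker: 79×52/177 = 23.209
  No disease, Former smoker: 79×56/177 = 24.994
  No disease, Never smoked: 79×69/177 = 30.797
Contributions (O − E)²/E:
  (41 − 28.791)²/28.791 = 5.1773
  (19 − 31.006)²/31.006 = 4.6489
  (38 − 38.203)²/38.203 = 0.0011
  (11 − 23.209)²/23.209 = 6.4225
  (37 − 24.994)²/24.994 = 5.7671
  (31 − 30.797)²/30.797 = 0.0013
χ² = 5.1773 + 4.6489 + 0.0011 + 6.4225 + 5.7671 + 0.0013 = 22.02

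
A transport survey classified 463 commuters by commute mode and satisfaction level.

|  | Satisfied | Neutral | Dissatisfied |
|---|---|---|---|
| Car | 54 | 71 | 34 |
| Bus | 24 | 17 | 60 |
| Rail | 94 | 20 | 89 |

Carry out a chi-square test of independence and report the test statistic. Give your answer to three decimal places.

82.817

Row totals: 159, 101, 203. Column totals: 172, 108, 183. Grand total N = 463.
Expected counts (row total × column total / N):
  Car, Satisfied: 159×172/463 = 59.06695
  Car, Neutral: 159×108/463 = 37.08855
  Car, Dissatisfied: 159×183/463 = 62.84449
  Bus, Satisfied: 101×172/463 = 37.52052
  Bus, Neutral: 101×108/463 = 23.55940
  Bus, Dissatisfied: 101×183/463 = 39.92009
  Rail, Satisfied: 203×172/463 = 75.41253
  Rail, Neutral: 203×108/463 = 47.35205
  Rail, Dissatisfied: 203×183/463 = 80.23542
Contributions (O − E)²/E:
  (54 − 59.06695)²/59.06695 = 0.4347
  (71 − 37.08855)²/37.08855 = 31.0065
  (34 − 62.84449)²/62.84449 = 13.2391
  (24 − 37.52052)²/37.52052 = 4.8721
  (17 − 23.55940)²/23.55940 = 1.8263
  (60 − 39.92009)²/39.92009 = 10.1002
  (94 − 75.41253)²/75.41253 = 4.5814
  (20 − 47.35205)²/47.35205 = 15.7994
  (89 − 80.23542)²/80.23542 = 0.9574
χ² = 0.4347 + 31.0065 + 13.2391 + 4.8721 + 1.8263 + 10.1002 + 4.5814 + 15.7994 + 0.9574 = 82.817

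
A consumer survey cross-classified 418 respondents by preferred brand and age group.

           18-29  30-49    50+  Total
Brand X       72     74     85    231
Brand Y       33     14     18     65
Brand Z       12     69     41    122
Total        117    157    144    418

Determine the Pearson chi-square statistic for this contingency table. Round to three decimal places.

Grand total N = 418.
Expected counts (row total × column total / N):
  Brand X, 18-29: 231×117/418 = 64.6579
  Brand X, 30-49: 231×157/418 = 86.7632
  Brand X, 50+: 231×144/418 = 79.5789
  Brand Y, 18-29: 65×117/418 = 18.1938
  Brand Y, 30-49: 65×157/418 = 24.4139
  Brand Y, 50+: 65×144/418 = 22.3923
  Brand Z, 18-29: 122×117/418 = 34.1483
  Brand Z, 30-49: 122×157/418 = 45.8230
  Brand Z, 50+: 122×144/418 = 42.0287
Contributions (O − E)²/E:
  (72 − 64.6579)²/64.6579 = 0.8337
  (74 − 86.7632)²/86.7632 = 1.8775
  (85 − 79.5789)²/79.5789 = 0.3693
  (33 − 18.1938)²/18.1938 = 12.0494
  (14 − 24.4139)²/24.4139 = 4.4421
  (18 − 22.3923)²/22.3923 = 0.8616
  (12 − 34.1483)²/34.1483 = 14.3652
  (69 − 45.8230)²/45.8230 = 11.7228
  (41 − 42.0287)²/42.0287 = 0.0252
χ² = 0.8337 + 1.8775 + 0.3693 + 12.0494 + 4.4421 + 0.8616 + 14.3652 + 11.7228 + 0.0252 = 46.547

46.547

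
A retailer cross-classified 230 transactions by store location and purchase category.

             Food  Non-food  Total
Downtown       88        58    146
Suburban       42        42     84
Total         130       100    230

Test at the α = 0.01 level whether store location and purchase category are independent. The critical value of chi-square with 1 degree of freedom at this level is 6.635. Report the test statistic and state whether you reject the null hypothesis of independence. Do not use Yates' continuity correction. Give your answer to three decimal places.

2.290; fail to reject H₀

Grand total N = 230.
Expected counts (row total × column total / N):
  Downtown, Food: 146×130/230 = 82.5217
  Downtown, Non-food: 146×100/230 = 63.4783
  Suburban, Food: 84×130/230 = 47.4783
  Suburban, Non-food: 84×100/230 = 36.5217
Contributions (O − E)²/E:
  (88 − 82.5217)²/82.5217 = 0.3637
  (58 − 63.4783)²/63.4783 = 0.4728
  (42 − 47.4783)²/47.4783 = 0.6321
  (42 − 36.5217)²/36.5217 = 0.8218
χ² = 0.3637 + 0.4728 + 0.6321 + 0.8218 = 2.290
df = (2−1)(2−1) = 1. Since 2.290 < 6.635, fail to reject the null hypothesis of independence at α = 0.01.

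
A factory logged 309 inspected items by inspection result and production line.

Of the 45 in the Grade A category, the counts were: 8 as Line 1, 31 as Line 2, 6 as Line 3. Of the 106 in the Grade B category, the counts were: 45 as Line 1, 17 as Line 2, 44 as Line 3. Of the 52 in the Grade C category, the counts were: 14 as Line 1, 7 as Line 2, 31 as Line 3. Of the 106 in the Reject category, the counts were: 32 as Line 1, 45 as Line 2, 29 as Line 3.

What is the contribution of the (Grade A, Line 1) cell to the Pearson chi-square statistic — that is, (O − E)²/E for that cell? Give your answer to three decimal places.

Row total (Grade A) = 45; column total (Line 1) = 99; N = 309.
Expected count E = 45 × 99 / 309 = 14.41748.
Contribution = (O − E)²/E = (8 − 14.41748)² / 14.41748 = 2.857.

2.857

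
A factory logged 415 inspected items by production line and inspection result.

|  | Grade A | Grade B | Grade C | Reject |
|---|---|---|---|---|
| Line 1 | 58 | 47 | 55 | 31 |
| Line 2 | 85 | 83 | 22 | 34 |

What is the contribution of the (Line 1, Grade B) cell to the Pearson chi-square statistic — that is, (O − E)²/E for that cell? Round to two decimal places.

2.75

Row total (Line 1) = 191; column total (Grade B) = 130; N = 415.
Expected count E = 191 × 130 / 415 = 59.831.
Contribution = (O − E)²/E = (47 − 59.831)² / 59.831 = 2.75.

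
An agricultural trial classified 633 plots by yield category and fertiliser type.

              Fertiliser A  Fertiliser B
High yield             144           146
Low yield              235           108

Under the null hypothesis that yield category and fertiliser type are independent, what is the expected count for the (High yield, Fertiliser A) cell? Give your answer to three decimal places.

173.633

Row total (High yield) = 290; column total (Fertiliser A) = 379; grand total N = 633.
Expected count = (row total × column total) / N = 290 × 379 / 633 = 173.633.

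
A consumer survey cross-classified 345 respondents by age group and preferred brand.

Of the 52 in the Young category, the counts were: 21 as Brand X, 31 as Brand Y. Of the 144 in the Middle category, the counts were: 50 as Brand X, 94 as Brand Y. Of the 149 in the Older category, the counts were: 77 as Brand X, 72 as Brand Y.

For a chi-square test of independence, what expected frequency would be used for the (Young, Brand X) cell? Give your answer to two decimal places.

Row total (Young) = 52; column total (Brand X) = 148; grand total N = 345.
Expected count = (row total × column total) / N = 52 × 148 / 345 = 22.31.

22.31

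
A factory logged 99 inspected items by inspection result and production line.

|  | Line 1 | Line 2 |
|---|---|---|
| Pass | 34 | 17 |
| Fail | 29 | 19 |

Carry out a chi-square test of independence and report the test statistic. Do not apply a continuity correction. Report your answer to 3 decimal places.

Row totals: 51, 48. Column totals: 63, 36. Grand total N = 99.
Expected counts (row total × column total / N):
  Pass, Line 1: 51×63/99 = 32.4545
  Pass, Line 2: 51×36/99 = 18.5455
  Fail, Line 1: 48×63/99 = 30.5455
  Fail, Line 2: 48×36/99 = 17.4545
Contributions (O − E)²/E:
  (34 − 32.4545)²/32.4545 = 0.0736
  (17 − 18.5455)²/18.5455 = 0.1288
  (29 − 30.5455)²/30.5455 = 0.0782
  (19 − 17.4545)²/17.4545 = 0.1368
χ² = 0.0736 + 0.1288 + 0.0782 + 0.1368 = 0.417

0.417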